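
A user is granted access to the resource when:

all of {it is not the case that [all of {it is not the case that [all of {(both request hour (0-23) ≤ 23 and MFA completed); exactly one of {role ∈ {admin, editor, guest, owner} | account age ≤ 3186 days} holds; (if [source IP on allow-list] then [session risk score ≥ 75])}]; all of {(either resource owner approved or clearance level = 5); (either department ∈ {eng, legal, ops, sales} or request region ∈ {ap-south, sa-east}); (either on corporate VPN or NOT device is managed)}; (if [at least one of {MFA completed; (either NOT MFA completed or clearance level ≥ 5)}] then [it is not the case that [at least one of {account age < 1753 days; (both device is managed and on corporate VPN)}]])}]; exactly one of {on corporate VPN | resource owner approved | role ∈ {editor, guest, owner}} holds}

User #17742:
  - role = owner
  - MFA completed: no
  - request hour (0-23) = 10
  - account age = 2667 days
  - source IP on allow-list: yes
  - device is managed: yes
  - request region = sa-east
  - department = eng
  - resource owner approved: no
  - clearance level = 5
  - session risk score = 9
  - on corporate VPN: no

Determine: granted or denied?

Atomic conditions:
  request hour (0-23) ≤ 23: 10 ≤ 23 is true
  MFA completed: no → false
  role ∈ {admin, editor, guest, owner}: owner is in the set → true
  account age ≤ 3186 days: 2667 ≤ 3186 is true
  source IP on allow-list: yes → true
  session risk score ≥ 75: 9 ≥ 75 is false
  resource owner approved: no → false
  clearance level = 5: 5 == 5 is true
  department ∈ {eng, legal, ops, sales}: eng is in the set → true
  request region ∈ {ap-south, sa-east}: sa-east is in the set → true
  on corporate VPN: no → false
  NOT device is managed: yes → false
  NOT MFA completed: no → true
  clearance level ≥ 5: 5 ≥ 5 is true
  account age < 1753 days: 2667 < 1753 is false
  device is managed: yes → true
  role ∈ {editor, guest, owner}: owner is in the set → true
Combine:
[1.1.1.1.1] true AND false = false
[1.1.1.1.2] exactly-one(true, true) = false
[1.1.1.1.3] true → false = false
[1.1.1.1] false AND false AND false = false
[1.1.1] NOT false = true
[1.1.2.1] false OR true = true
[1.1.2.2] true OR true = true
[1.1.2.3] false OR false = false
[1.1.2] true AND true AND false = false
[1.1.3.1.2] true OR true = true
[1.1.3.1] false OR true = true
[1.1.3.2.1.2] true AND false = false
[1.1.3.2.1] false OR false = false
[1.1.3.2] NOT false = true
[1.1.3] true → true = true
[1.1] true AND false AND true = false
[1] NOT false = true
[2] exactly-one(false, false, true) = true
[root] true AND true = true
Overall: true → granted

Granted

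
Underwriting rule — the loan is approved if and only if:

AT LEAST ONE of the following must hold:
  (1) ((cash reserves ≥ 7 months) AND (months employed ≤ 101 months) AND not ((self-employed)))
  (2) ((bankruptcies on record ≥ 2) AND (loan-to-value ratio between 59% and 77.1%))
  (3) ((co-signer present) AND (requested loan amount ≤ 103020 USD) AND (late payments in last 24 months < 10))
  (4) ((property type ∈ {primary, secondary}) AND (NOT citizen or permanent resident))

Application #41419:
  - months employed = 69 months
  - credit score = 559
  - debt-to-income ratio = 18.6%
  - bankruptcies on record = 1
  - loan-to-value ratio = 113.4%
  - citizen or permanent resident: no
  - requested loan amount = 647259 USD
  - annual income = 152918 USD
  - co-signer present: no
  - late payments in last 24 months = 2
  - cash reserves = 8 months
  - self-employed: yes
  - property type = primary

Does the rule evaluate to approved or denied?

Approved

Atomic conditions:
  cash reserves ≥ 7 months: 8 ≥ 7 is true
  months employed ≤ 101 months: 69 ≤ 101 is true
  self-employed: yes → true
  bankruptcies on record ≥ 2: 1 ≥ 2 is false
  loan-to-value ratio between 59% and 77.1%: 113.4 in [59, 77.1] is false
  co-signer present: no → false
  requested loan amount ≤ 103020 USD: 647259 ≤ 103020 is false
  late payments in last 24 months < 10: 2 < 10 is true
  property type ∈ {primary, secondary}: primary is in the set → true
  NOT citizen or permanent resident: no → true
Combine:
[1.3] NOT true = false
[1] true AND true AND false = false
[2] false AND false = false
[3] false AND false AND true = false
[4] true AND true = true
[root] false OR false OR false OR true = true
Overall: true → approved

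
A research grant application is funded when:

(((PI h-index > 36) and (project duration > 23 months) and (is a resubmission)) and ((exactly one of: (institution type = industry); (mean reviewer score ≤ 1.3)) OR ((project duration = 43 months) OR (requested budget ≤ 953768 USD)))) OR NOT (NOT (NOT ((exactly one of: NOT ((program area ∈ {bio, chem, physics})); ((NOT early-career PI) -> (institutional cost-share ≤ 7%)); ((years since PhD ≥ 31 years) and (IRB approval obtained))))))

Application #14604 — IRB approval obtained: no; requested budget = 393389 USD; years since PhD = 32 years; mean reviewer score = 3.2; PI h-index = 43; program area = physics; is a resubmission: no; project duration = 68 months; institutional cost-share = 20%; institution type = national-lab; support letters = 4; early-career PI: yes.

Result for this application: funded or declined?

Atomic conditions:
  PI h-index > 36: 43 > 36 is true
  project duration > 23 months: 68 > 23 is true
  is a resubmission: no → false
  institution type = industry: national-lab == industry is false
  mean reviewer score ≤ 1.3: 3.2 ≤ 1.3 is false
  project duration = 43 months: 68 == 43 is false
  requested budget ≤ 953768 USD: 393389 ≤ 953768 is true
  program area ∈ {bio, chem, physics}: physics is in the set → true
  NOT early-career PI: yes → false
  institutional cost-share ≤ 7%: 20 ≤ 7 is false
  years since PhD ≥ 31 years: 32 ≥ 31 is true
  IRB approval obtained: no → false
Combine:
[1.1] true AND true AND false = false
[1.2.1] exactly-one(false, false) = false
[1.2.2] false OR true = true
[1.2] false OR true = true
[1] false AND true = false
[2.1.1.1.1] NOT true = false
[2.1.1.1.2] false → false (antecedent false ⇒ implication holds) = true
[2.1.1.1.3] true AND false = false
[2.1.1.1] exactly-one(false, true, false) = true
[2.1.1] NOT true = false
[2.1] NOT false = true
[2] NOT true = false
[root] false OR false = false
Overall: false → declined

Declined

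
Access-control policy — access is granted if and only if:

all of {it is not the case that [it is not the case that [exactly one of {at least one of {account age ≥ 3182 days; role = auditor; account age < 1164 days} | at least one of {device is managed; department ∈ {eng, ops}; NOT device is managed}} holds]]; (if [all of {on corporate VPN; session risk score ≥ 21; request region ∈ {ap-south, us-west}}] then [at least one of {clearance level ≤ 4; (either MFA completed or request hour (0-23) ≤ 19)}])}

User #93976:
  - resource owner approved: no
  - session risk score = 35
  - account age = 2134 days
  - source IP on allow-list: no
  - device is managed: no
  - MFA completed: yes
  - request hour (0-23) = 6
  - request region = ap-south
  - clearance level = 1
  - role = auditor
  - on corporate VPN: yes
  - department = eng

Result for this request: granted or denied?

Denied

Atomic conditions:
  account age ≥ 3182 days: 2134 ≥ 3182 is false
  role = auditor: auditor == auditor is true
  account age < 1164 days: 2134 < 1164 is false
  device is managed: no → false
  department ∈ {eng, ops}: eng is in the set → true
  NOT device is managed: no → true
  on corporate VPN: yes → true
  session risk score ≥ 21: 35 ≥ 21 is true
  request region ∈ {ap-south, us-west}: ap-south is in the set → true
  clearance level ≤ 4: 1 ≤ 4 is true
  MFA completed: yes → true
  request hour (0-23) ≤ 19: 6 ≤ 19 is true
Combine:
[1.1.1.1] false OR true OR false = true
[1.1.1.2] false OR true OR true = true
[1.1.1] exactly-one(true, true) = false
[1.1] NOT false = true
[1] NOT true = false
[2.1] true AND true AND true = true
[2.2.2] true OR true = true
[2.2] true OR true = true
[2] true → true = true
[root] false AND true = false
Overall: false → denied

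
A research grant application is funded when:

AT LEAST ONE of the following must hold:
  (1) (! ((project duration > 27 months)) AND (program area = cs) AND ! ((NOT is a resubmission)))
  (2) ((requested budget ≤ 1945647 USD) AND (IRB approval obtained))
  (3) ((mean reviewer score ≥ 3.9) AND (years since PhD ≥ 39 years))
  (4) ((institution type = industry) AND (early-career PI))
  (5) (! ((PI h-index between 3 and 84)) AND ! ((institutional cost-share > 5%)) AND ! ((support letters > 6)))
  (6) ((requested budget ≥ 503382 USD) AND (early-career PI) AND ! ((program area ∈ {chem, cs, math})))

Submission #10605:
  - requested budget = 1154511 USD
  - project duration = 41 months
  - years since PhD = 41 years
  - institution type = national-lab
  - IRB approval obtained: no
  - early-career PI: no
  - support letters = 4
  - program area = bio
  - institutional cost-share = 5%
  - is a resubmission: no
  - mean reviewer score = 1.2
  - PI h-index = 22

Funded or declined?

Atomic conditions:
  project duration > 27 months: 41 > 27 is true
  program area = cs: bio == cs is false
  NOT is a resubmission: no → true
  requested budget ≤ 1945647 USD: 1154511 ≤ 1945647 is true
  IRB approval obtained: no → false
  mean reviewer score ≥ 3.9: 1.2 ≥ 3.9 is false
  years since PhD ≥ 39 years: 41 ≥ 39 is true
  institution type = industry: national-lab == industry is false
  early-career PI: no → false
  PI h-index between 3 and 84: 22 in [3, 84] is true
  institutional cost-share > 5%: 5 > 5 is false
  support letters > 6: 4 > 6 is false
  requested budget ≥ 503382 USD: 1154511 ≥ 503382 is true
  program area ∈ {chem, cs, math}: bio is not in the set → false
Combine:
[1.1] NOT true = false
[1.3] NOT true = false
[1] false AND false AND false = false
[2] true AND false = false
[3] false AND true = false
[4] false AND false = false
[5.1] NOT true = false
[5.2] NOT false = true
[5.3] NOT false = true
[5] false AND true AND true = false
[6.3] NOT false = true
[6] true AND false AND true = false
[root] false OR false OR false OR false OR false OR false = false
Overall: false → declined

Declined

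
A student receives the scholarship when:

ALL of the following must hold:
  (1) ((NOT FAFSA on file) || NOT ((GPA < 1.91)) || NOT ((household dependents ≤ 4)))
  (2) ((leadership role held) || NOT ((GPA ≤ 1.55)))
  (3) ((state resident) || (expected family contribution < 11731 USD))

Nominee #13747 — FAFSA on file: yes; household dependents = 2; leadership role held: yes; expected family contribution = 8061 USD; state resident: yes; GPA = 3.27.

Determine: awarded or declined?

Awarded

Atomic conditions:
  NOT FAFSA on file: yes → false
  GPA < 1.91: 3.27 < 1.91 is false
  household dependents ≤ 4: 2 ≤ 4 is true
  leadership role held: yes → true
  GPA ≤ 1.55: 3.27 ≤ 1.55 is false
  state resident: yes → true
  expected family contribution < 11731 USD: 8061 < 11731 is true
Combine:
[1.2] NOT false = true
[1.3] NOT true = false
[1] false OR true OR false = true
[2.2] NOT false = true
[2] true OR true = true
[3] true OR true = true
[root] true AND true AND true = true
Overall: true → awarded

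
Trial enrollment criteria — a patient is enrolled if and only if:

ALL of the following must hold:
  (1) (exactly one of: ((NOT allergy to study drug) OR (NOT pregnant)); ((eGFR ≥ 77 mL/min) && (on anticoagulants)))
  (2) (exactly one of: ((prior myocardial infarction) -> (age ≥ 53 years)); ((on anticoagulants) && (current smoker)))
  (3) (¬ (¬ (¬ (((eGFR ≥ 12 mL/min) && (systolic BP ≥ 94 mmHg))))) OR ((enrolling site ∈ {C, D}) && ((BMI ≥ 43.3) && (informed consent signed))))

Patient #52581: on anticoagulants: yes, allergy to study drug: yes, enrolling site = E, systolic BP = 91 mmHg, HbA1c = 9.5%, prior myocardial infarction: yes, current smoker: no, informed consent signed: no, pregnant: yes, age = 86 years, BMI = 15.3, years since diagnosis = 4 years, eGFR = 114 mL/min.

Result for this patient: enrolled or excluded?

Enrolled

Atomic conditions:
  NOT allergy to study drug: yes → false
  NOT pregnant: yes → false
  eGFR ≥ 77 mL/min: 114 ≥ 77 is true
  on anticoagulants: yes → true
  prior myocardial infarction: yes → true
  age ≥ 53 years: 86 ≥ 53 is true
  current smoker: no → false
  eGFR ≥ 12 mL/min: 114 ≥ 12 is true
  systolic BP ≥ 94 mmHg: 91 ≥ 94 is false
  enrolling site ∈ {C, D}: E is not in the set → false
  BMI ≥ 43.3: 15.3 ≥ 43.3 is false
  informed consent signed: no → false
Combine:
[1.1] false OR false = false
[1.2] true AND true = true
[1] exactly-one(false, true) = true
[2.1] true → true = true
[2.2] true AND false = false
[2] exactly-one(true, false) = true
[3.1.1.1.1] true AND false = false
[3.1.1.1] NOT false = true
[3.1.1] NOT true = false
[3.1] NOT false = true
[3.2.2] false AND false = false
[3.2] false AND false = false
[3] true OR false = true
[root] true AND true AND true = true
Overall: true → enrolled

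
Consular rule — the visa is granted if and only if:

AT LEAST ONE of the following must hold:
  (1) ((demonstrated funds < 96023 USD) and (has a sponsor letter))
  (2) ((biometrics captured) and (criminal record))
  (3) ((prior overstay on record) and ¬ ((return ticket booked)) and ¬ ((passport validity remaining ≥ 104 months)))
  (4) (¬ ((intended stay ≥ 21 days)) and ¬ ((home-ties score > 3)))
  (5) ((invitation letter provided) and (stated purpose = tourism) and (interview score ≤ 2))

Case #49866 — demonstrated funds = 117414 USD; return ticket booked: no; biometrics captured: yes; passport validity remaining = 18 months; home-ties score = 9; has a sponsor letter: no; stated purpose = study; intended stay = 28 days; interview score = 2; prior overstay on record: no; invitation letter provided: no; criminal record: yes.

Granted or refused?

Atomic conditions:
  demonstrated funds < 96023 USD: 117414 < 96023 is false
  has a sponsor letter: no → false
  biometrics captured: yes → true
  criminal record: yes → true
  prior overstay on record: no → false
  return ticket booked: no → false
  passport validity remaining ≥ 104 months: 18 ≥ 104 is false
  intended stay ≥ 21 days: 28 ≥ 21 is true
  home-ties score > 3: 9 > 3 is true
  invitation letter provided: no → false
  stated purpose = tourism: study == tourism is false
  interview score ≤ 2: 2 ≤ 2 is true
Combine:
[1] false AND false = false
[2] true AND true = true
[3.2] NOT false = true
[3.3] NOT false = true
[3] false AND true AND true = false
[4.1] NOT true = false
[4.2] NOT true = false
[4] false AND false = false
[5] false AND false AND true = false
[root] false OR true OR false OR false OR false = true
Overall: true → granted

Granted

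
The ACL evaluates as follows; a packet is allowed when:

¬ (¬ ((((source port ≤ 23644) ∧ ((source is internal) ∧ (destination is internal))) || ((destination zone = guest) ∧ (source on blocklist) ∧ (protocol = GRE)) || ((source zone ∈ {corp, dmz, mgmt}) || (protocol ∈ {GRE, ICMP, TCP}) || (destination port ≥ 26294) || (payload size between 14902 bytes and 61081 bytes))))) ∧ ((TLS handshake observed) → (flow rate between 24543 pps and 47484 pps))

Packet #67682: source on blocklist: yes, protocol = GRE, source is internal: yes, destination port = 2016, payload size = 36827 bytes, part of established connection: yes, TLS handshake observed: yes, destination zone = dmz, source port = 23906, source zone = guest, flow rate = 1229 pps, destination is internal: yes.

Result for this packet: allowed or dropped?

Dropped

Atomic conditions:
  source port ≤ 23644: 23906 ≤ 23644 is false
  source is internal: yes → true
  destination is internal: yes → true
  destination zone = guest: dmz == guest is false
  source on blocklist: yes → true
  protocol = GRE: GRE == GRE is true
  source zone ∈ {corp, dmz, mgmt}: guest is not in the set → false
  protocol ∈ {GRE, ICMP, TCP}: GRE is in the set → true
  destination port ≥ 26294: 2016 ≥ 26294 is false
  payload size between 14902 bytes and 61081 bytes: 36827 in [14902, 61081] is true
  TLS handshake observed: yes → true
  flow rate between 24543 pps and 47484 pps: 1229 in [24543, 47484] is false
Combine:
[1.1.1.1.2] true AND true = true
[1.1.1.1] false AND true = false
[1.1.1.2] false AND true AND true = false
[1.1.1.3] false OR true OR false OR true = true
[1.1.1] false OR false OR true = true
[1.1] NOT true = false
[1] NOT false = true
[2] true → false = false
[root] true AND false = false
Overall: false → dropped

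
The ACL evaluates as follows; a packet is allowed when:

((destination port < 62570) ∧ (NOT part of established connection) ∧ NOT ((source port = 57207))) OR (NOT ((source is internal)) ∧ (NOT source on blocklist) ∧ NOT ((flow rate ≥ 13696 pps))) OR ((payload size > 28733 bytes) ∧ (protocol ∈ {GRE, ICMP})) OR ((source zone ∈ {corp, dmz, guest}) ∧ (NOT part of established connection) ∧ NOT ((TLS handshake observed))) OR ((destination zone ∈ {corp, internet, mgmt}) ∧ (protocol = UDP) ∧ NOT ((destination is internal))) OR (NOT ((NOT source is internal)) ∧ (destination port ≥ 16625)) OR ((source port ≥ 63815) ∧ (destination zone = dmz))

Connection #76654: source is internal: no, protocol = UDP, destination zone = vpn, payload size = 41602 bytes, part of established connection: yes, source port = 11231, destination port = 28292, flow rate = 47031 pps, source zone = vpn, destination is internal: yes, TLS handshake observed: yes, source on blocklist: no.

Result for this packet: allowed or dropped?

Atomic conditions:
  destination port < 62570: 28292 < 62570 is true
  NOT part of established connection: yes → false
  source port = 57207: 11231 == 57207 is false
  source is internal: no → false
  NOT source on blocklist: no → true
  flow rate ≥ 13696 pps: 47031 ≥ 13696 is true
  payload size > 28733 bytes: 41602 > 28733 is true
  protocol ∈ {GRE, ICMP}: UDP is not in the set → false
  source zone ∈ {corp, dmz, guest}: vpn is not in the set → false
  TLS handshake observed: yes → true
  destination zone ∈ {corp, internet, mgmt}: vpn is not in the set → false
  protocol = UDP: UDP == UDP is true
  destination is internal: yes → true
  NOT source is internal: no → true
  destination port ≥ 16625: 28292 ≥ 16625 is true
  source port ≥ 63815: 11231 ≥ 63815 is false
  destination zone = dmz: vpn == dmz is false
Combine:
[1.3] NOT false = true
[1] true AND false AND true = false
[2.1] NOT false = true
[2.3] NOT true = false
[2] true AND true AND false = false
[3] true AND false = false
[4.3] NOT true = false
[4] false AND false AND false = false
[5.3] NOT true = false
[5] false AND true AND false = false
[6.1] NOT true = false
[6] false AND true = false
[7] false AND false = false
[root] false OR false OR false OR false OR false OR false OR false = false
Overall: false → dropped

Dropped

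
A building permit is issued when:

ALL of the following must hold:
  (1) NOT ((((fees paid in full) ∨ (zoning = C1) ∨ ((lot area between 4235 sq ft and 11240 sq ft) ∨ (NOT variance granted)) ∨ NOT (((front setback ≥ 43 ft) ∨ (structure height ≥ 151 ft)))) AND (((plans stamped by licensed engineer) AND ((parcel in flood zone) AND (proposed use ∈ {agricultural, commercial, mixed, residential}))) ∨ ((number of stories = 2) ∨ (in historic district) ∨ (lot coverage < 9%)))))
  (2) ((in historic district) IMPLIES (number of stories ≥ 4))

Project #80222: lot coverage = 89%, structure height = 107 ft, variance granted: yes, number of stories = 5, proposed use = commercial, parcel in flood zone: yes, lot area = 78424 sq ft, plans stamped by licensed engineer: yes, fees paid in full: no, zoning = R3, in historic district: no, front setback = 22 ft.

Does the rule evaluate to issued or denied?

Atomic conditions:
  fees paid in full: no → false
  zoning = C1: R3 == C1 is false
  lot area between 4235 sq ft and 11240 sq ft: 78424 in [4235, 11240] is false
  NOT variance granted: yes → false
  front setback ≥ 43 ft: 22 ≥ 43 is false
  structure height ≥ 151 ft: 107 ≥ 151 is false
  plans stamped by licensed engineer: yes → true
  parcel in flood zone: yes → true
  proposed use ∈ {agricultural, commercial, mixed, residential}: commercial is in the set → true
  number of stories = 2: 5 == 2 is false
  in historic district: no → false
  lot coverage < 9%: 89 < 9 is false
  number of stories ≥ 4: 5 ≥ 4 is true
Combine:
[1.1.1.3] false OR false = false
[1.1.1.4.1] false OR false = false
[1.1.1.4] NOT false = true
[1.1.1] false OR false OR false OR true = true
[1.1.2.1.2] true AND true = true
[1.1.2.1] true AND true = true
[1.1.2.2] false OR false OR false = false
[1.1.2] true OR false = true
[1.1] true AND true = true
[1] NOT true = false
[2] false → true (antecedent false ⇒ implication holds) = true
[root] false AND true = false
Overall: false → denied

Denied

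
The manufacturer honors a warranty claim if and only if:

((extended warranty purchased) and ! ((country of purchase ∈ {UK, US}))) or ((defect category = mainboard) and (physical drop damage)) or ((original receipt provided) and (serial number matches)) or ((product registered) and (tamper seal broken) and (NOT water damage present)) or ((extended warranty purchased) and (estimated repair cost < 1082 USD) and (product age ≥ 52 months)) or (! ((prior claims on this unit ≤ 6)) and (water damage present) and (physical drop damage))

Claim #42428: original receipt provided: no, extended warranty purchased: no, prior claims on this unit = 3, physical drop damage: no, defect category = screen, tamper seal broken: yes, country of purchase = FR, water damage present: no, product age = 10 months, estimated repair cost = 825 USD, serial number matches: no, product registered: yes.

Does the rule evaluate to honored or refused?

Honored

Atomic conditions:
  extended warranty purchased: no → false
  country of purchase ∈ {UK, US}: FR is not in the set → false
  defect category = mainboard: screen == mainboard is false
  physical drop damage: no → false
  original receipt provided: no → false
  serial number matches: no → false
  product registered: yes → true
  tamper seal broken: yes → true
  NOT water damage present: no → true
  estimated repair cost < 1082 USD: 825 < 1082 is true
  product age ≥ 52 months: 10 ≥ 52 is false
  prior claims on this unit ≤ 6: 3 ≤ 6 is true
  water damage present: no → false
Combine:
[1.2] NOT false = true
[1] false AND true = false
[2] false AND false = false
[3] false AND false = false
[4] true AND true AND true = true
[5] false AND true AND false = false
[6.1] NOT true = false
[6] false AND false AND false = false
[root] false OR false OR false OR true OR false OR false = true
Overall: true → honored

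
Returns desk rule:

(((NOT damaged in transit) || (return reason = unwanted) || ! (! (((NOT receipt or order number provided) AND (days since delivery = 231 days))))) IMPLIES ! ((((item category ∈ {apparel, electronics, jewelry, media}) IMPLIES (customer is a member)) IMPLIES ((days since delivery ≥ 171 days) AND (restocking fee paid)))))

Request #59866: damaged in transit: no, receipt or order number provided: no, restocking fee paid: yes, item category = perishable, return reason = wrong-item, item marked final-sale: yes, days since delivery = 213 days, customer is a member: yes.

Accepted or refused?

Refused

Atomic conditions:
  NOT damaged in transit: no → true
  return reason = unwanted: wrong-item == unwanted is false
  NOT receipt or order number provided: no → true
  days since delivery = 231 days: 213 == 231 is false
  item category ∈ {apparel, electronics, jewelry, media}: perishable is not in the set → false
  customer is a member: yes → true
  days since delivery ≥ 171 days: 213 ≥ 171 is true
  restocking fee paid: yes → true
Combine:
[1.3.1.1] true AND false = false
[1.3.1] NOT false = true
[1.3] NOT true = false
[1] true OR false OR false = true
[2.1.1] false → true (antecedent false ⇒ implication holds) = true
[2.1.2] true AND true = true
[2.1] true → true = true
[2] NOT true = false
[root] true → false = false
Overall: false → refused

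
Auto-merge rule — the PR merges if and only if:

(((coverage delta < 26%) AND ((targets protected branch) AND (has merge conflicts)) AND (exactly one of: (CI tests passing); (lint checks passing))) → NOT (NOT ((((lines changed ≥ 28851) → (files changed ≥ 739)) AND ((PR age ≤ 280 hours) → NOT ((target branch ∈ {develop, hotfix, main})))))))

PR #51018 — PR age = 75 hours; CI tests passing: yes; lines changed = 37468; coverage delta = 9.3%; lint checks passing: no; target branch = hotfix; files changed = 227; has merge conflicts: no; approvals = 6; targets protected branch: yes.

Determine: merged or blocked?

Merged

Atomic conditions:
  coverage delta < 26%: 9.3 < 26 is true
  targets protected branch: yes → true
  has merge conflicts: no → false
  CI tests passing: yes → true
  lint checks passing: no → false
  lines changed ≥ 28851: 37468 ≥ 28851 is true
  files changed ≥ 739: 227 ≥ 739 is false
  PR age ≤ 280 hours: 75 ≤ 280 is true
  target branch ∈ {develop, hotfix, main}: hotfix is in the set → true
Combine:
[1.2] true AND false = false
[1.3] exactly-one(true, false) = true
[1] true AND false AND true = false
[2.1.1.1] true → false = false
[2.1.1.2.2] NOT true = false
[2.1.1.2] true → false = false
[2.1.1] false AND false = false
[2.1] NOT false = true
[2] NOT true = false
[root] false → false (antecedent false ⇒ implication holds) = true
Overall: true → merged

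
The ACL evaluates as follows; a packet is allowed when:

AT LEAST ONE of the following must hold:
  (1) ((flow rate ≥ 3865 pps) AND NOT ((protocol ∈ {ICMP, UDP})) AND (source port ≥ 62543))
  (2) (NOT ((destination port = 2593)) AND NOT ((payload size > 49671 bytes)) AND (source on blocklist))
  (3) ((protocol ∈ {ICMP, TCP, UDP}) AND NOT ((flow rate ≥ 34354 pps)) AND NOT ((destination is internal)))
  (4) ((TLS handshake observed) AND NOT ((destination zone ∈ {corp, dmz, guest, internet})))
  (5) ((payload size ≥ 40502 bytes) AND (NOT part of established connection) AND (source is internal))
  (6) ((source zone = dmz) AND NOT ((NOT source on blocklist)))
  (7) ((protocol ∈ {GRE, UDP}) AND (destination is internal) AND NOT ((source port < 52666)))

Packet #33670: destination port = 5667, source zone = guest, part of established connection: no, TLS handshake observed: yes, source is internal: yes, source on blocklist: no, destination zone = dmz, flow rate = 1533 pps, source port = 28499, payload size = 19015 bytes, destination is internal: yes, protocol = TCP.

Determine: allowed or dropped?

Dropped

Atomic conditions:
  flow rate ≥ 3865 pps: 1533 ≥ 3865 is false
  protocol ∈ {ICMP, UDP}: TCP is not in the set → false
  source port ≥ 62543: 28499 ≥ 62543 is false
  destination port = 2593: 5667 == 2593 is false
  payload size > 49671 bytes: 19015 > 49671 is false
  source on blocklist: no → false
  protocol ∈ {ICMP, TCP, UDP}: TCP is in the set → true
  flow rate ≥ 34354 pps: 1533 ≥ 34354 is false
  destination is internal: yes → true
  TLS handshake observed: yes → true
  destination zone ∈ {corp, dmz, guest, internet}: dmz is in the set → true
  payload size ≥ 40502 bytes: 19015 ≥ 40502 is false
  NOT part of established connection: no → true
  source is internal: yes → true
  source zone = dmz: guest == dmz is false
  NOT source on blocklist: no → true
  protocol ∈ {GRE, UDP}: TCP is not in the set → false
  source port < 52666: 28499 < 52666 is true
Combine:
[1.2] NOT false = true
[1] false AND true AND false = false
[2.1] NOT false = true
[2.2] NOT false = true
[2] true AND true AND false = false
[3.2] NOT false = true
[3.3] NOT true = false
[3] true AND true AND false = false
[4.2] NOT true = false
[4] true AND false = false
[5] false AND true AND true = false
[6.2] NOT true = false
[6] false AND false = false
[7.3] NOT true = false
[7] false AND true AND false = false
[root] false OR false OR false OR false OR false OR false OR false = false
Overall: false → dropped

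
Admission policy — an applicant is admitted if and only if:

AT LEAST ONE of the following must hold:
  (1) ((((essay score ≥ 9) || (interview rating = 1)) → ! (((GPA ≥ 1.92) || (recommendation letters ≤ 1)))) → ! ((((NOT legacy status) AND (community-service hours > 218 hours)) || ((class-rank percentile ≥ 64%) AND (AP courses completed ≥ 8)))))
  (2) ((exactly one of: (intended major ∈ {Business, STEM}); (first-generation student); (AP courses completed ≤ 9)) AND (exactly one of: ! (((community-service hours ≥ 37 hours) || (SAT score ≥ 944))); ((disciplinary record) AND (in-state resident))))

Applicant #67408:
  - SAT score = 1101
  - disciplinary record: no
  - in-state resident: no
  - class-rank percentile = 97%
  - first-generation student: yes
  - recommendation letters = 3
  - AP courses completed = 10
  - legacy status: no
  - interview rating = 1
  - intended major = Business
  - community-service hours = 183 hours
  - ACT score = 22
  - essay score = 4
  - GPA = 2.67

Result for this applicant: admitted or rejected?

Atomic conditions:
  essay score ≥ 9: 4 ≥ 9 is false
  interview rating = 1: 1 == 1 is true
  GPA ≥ 1.92: 2.67 ≥ 1.92 is true
  recommendation letters ≤ 1: 3 ≤ 1 is false
  NOT legacy status: no → true
  community-service hours > 218 hours: 183 > 218 is false
  class-rank percentile ≥ 64%: 97 ≥ 64 is true
  AP courses completed ≥ 8: 10 ≥ 8 is true
  intended major ∈ {Business, STEM}: Business is in the set → true
  first-generation student: yes → true
  AP courses completed ≤ 9: 10 ≤ 9 is false
  community-service hours ≥ 37 hours: 183 ≥ 37 is true
  SAT score ≥ 944: 1101 ≥ 944 is true
  disciplinary record: no → false
  in-state resident: no → false
Combine:
[1.1.1] false OR true = true
[1.1.2.1] true OR false = true
[1.1.2] NOT true = false
[1.1] true → false = false
[1.2.1.1] true AND false = false
[1.2.1.2] true AND true = true
[1.2.1] false OR true = true
[1.2] NOT true = false
[1] false → false (antecedent false ⇒ implication holds) = true
[2.1] exactly-one(true, true, false) = false
[2.2.1.1] true OR true = true
[2.2.1] NOT true = false
[2.2.2] false AND false = false
[2.2] exactly-one(false, false) = false
[2] false AND false = false
[root] true OR false = true
Overall: true → admitted

Admitted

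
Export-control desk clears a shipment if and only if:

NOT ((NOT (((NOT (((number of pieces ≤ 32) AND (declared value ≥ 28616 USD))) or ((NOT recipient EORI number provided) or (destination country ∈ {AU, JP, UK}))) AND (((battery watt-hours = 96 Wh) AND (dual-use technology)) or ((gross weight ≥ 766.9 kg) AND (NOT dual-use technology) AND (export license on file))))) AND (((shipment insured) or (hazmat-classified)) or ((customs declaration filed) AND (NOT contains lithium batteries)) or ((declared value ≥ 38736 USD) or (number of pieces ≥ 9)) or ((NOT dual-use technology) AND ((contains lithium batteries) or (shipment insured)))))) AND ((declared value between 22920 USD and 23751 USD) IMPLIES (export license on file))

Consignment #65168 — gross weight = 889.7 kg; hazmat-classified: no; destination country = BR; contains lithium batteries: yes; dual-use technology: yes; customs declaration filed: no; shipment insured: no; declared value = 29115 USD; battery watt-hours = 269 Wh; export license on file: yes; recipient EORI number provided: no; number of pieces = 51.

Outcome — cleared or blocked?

Atomic conditions:
  number of pieces ≤ 32: 51 ≤ 32 is false
  declared value ≥ 28616 USD: 29115 ≥ 28616 is true
  NOT recipient EORI number provided: no → true
  destination country ∈ {AU, JP, UK}: BR is not in the set → false
  battery watt-hours = 96 Wh: 269 == 96 is false
  dual-use technology: yes → true
  gross weight ≥ 766.9 kg: 889.7 ≥ 766.9 is true
  NOT dual-use technology: yes → false
  export license on file: yes → true
  shipment insured: no → false
  hazmat-classified: no → false
  customs declaration filed: no → false
  NOT contains lithium batteries: yes → false
  declared value ≥ 38736 USD: 29115 ≥ 38736 is false
  number of pieces ≥ 9: 51 ≥ 9 is true
  contains lithium batteries: yes → true
  declared value between 22920 USD and 23751 USD: 29115 in [22920, 23751] is false
Combine:
[1.1.1.1.1.1.1] false AND true = false
[1.1.1.1.1.1] NOT false = true
[1.1.1.1.1.2] true OR false = true
[1.1.1.1.1] true OR true = true
[1.1.1.1.2.1] false AND true = false
[1.1.1.1.2.2] true AND false AND true = false
[1.1.1.1.2] false OR false = false
[1.1.1.1] true AND false = false
[1.1.1] NOT false = true
[1.1.2.1] false OR false = false
[1.1.2.2] false AND false = false
[1.1.2.3] false OR true = true
[1.1.2.4.2] true OR false = true
[1.1.2.4] false AND true = false
[1.1.2] false OR false OR true OR false = true
[1.1] true AND true = true
[1] NOT true = false
[2] false → true (antecedent false ⇒ implication holds) = true
[root] false AND true = false
Overall: false → blocked

Blocked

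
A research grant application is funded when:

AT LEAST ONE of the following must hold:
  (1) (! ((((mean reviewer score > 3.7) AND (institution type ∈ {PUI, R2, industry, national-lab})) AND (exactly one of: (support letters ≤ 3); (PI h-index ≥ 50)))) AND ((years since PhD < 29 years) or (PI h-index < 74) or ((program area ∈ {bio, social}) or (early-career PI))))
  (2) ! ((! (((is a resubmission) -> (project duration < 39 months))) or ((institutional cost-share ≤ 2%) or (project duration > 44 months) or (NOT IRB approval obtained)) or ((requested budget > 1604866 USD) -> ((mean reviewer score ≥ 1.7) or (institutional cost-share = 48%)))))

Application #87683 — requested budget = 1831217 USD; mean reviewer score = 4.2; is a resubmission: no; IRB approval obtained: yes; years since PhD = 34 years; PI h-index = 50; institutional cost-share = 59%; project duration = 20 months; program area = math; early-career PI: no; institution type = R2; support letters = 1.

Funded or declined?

Funded

Atomic conditions:
  mean reviewer score > 3.7: 4.2 > 3.7 is true
  institution type ∈ {PUI, R2, industry, national-lab}: R2 is in the set → true
  support letters ≤ 3: 1 ≤ 3 is true
  PI h-index ≥ 50: 50 ≥ 50 is true
  years since PhD < 29 years: 34 < 29 is false
  PI h-index < 74: 50 < 74 is true
  program area ∈ {bio, social}: math is not in the set → false
  early-career PI: no → false
  is a resubmission: no → false
  project duration < 39 months: 20 < 39 is true
  institutional cost-share ≤ 2%: 59 ≤ 2 is false
  project duration > 44 months: 20 > 44 is false
  NOT IRB approval obtained: yes → false
  requested budget > 1604866 USD: 1831217 > 1604866 is true
  mean reviewer score ≥ 1.7: 4.2 ≥ 1.7 is true
  institutional cost-share = 48%: 59 == 48 is false
Combine:
[1.1.1.1] true AND true = true
[1.1.1.2] exactly-one(true, true) = false
[1.1.1] true AND false = false
[1.1] NOT false = true
[1.2.3] false OR false = false
[1.2] false OR true OR false = true
[1] true AND true = true
[2.1.1.1] false → true (antecedent false ⇒ implication holds) = true
[2.1.1] NOT true = false
[2.1.2] false OR false OR false = false
[2.1.3.2] true OR false = true
[2.1.3] true → true = true
[2.1] false OR false OR true = true
[2] NOT true = false
[root] true OR false = true
Overall: true → funded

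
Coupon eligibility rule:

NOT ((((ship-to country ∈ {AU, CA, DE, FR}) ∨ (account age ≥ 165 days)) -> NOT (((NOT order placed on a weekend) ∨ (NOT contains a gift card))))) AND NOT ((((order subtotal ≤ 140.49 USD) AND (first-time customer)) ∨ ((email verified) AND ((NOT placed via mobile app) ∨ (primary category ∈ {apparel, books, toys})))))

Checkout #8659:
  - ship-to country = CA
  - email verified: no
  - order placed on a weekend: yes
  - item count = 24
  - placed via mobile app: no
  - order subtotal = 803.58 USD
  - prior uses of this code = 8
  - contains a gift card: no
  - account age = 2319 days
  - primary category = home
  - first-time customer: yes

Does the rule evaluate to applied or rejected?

Applied

Atomic conditions:
  ship-to country ∈ {AU, CA, DE, FR}: CA is in the set → true
  account age ≥ 165 days: 2319 ≥ 165 is true
  NOT order placed on a weekend: yes → false
  NOT contains a gift card: no → true
  order subtotal ≤ 140.49 USD: 803.58 ≤ 140.49 is false
  first-time customer: yes → true
  email verified: no → false
  NOT placed via mobile app: no → true
  primary category ∈ {apparel, books, toys}: home is not in the set → false
Combine:
[1.1.1] true OR true = true
[1.1.2.1] false OR true = true
[1.1.2] NOT true = false
[1.1] true → false = false
[1] NOT false = true
[2.1.1] false AND true = false
[2.1.2.2] true OR false = true
[2.1.2] false AND true = false
[2.1] false OR false = false
[2] NOT false = true
[root] true AND true = true
Overall: true → applied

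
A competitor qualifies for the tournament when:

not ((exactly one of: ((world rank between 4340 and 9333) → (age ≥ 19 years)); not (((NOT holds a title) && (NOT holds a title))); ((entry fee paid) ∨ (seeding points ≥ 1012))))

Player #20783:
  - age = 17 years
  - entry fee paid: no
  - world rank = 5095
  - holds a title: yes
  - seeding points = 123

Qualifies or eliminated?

Eliminated

Atomic conditions:
  world rank between 4340 and 9333: 5095 in [4340, 9333] is true
  age ≥ 19 years: 17 ≥ 19 is false
  NOT holds a title: yes → false
  entry fee paid: no → false
  seeding points ≥ 1012: 123 ≥ 1012 is false
Combine:
[1.1] true → false = false
[1.2.1] false AND false = false
[1.2] NOT false = true
[1.3] false OR false = false
[1] exactly-one(false, true, false) = true
[root] NOT true = false
Overall: false → eliminated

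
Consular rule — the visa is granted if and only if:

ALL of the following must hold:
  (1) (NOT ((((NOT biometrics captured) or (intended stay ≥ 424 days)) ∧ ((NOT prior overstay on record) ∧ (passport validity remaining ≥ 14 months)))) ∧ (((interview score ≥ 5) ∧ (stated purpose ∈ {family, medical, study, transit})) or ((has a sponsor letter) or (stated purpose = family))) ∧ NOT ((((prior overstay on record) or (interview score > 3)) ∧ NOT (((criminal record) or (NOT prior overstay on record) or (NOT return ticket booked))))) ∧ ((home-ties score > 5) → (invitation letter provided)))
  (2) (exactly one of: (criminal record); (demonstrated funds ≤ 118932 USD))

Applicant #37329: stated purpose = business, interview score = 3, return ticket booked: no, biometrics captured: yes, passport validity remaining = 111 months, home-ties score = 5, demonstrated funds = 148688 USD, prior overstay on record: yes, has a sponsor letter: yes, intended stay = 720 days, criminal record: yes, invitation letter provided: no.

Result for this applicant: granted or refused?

Atomic conditions:
  NOT biometrics captured: yes → false
  intended stay ≥ 424 days: 720 ≥ 424 is true
  NOT prior overstay on record: yes → false
  passport validity remaining ≥ 14 months: 111 ≥ 14 is true
  interview score ≥ 5: 3 ≥ 5 is false
  stated purpose ∈ {family, medical, study, transit}: business is not in the set → false
  has a sponsor letter: yes → true
  stated purpose = family: business == family is false
  prior overstay on record: yes → true
  interview score > 3: 3 > 3 is false
  criminal record: yes → true
  NOT return ticket booked: no → true
  home-ties score > 5: 5 > 5 is false
  invitation letter provided: no → false
  demonstrated funds ≤ 118932 USD: 148688 ≤ 118932 is false
Combine:
[1.1.1.1] false OR true = true
[1.1.1.2] false AND true = false
[1.1.1] true AND false = false
[1.1] NOT false = true
[1.2.1] false AND false = false
[1.2.2] true OR false = true
[1.2] false OR true = true
[1.3.1.1] true OR false = true
[1.3.1.2.1] true OR false OR true = true
[1.3.1.2] NOT true = false
[1.3.1] true AND false = false
[1.3] NOT false = true
[1.4] false → false (antecedent false ⇒ implication holds) = true
[1] true AND true AND true AND true = true
[2] exactly-one(true, false) = true
[root] true AND true = true
Overall: true → granted

Granted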